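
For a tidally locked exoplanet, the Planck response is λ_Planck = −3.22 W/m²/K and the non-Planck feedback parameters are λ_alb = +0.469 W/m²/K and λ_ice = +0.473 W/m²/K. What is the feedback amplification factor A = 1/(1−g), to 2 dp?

Convert to gains: g_alb = 0.469/3.22 = 0.1457; g_ice = 0.473/3.22 = 0.1469.
Total gain g = 0.2926.
A = 1/(1 − 0.2926) = 1.41.

1.41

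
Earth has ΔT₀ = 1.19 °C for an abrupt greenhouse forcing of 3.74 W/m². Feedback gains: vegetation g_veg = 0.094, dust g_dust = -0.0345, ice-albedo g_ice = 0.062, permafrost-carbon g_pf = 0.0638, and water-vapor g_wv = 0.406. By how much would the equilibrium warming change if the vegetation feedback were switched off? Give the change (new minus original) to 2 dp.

-0.54 °C

Original: g = 0.5913, ΔT = 1.19/(1−0.5913) = 2.9117 °C.
Without vegetation: g' = 0.4973, ΔT' = 1.19/(1−0.4973) = 2.3672 °C.
Change = 2.3672 − 2.9117 = -0.54 °C.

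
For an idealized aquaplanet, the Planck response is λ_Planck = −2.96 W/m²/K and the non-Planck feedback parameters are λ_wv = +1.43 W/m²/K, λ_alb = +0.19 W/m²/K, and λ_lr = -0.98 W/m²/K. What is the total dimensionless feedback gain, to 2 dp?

Convert to gains: g_wv = 1.43/2.96 = 0.4831; g_alb = 0.19/2.96 = 0.06419; g_lr = -0.98/2.96 = -0.3311.
Total gain g = 0.21619.

0.22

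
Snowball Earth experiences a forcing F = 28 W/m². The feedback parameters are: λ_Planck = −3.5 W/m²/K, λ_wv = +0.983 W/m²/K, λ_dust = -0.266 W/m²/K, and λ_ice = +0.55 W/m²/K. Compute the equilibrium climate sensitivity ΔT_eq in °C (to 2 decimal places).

12.54 °C

Net feedback parameter λ = (−3.5) + (+0.983) + (-0.266) + (+0.55) = -2.233 W/m²/K.
ΔT = −F/λ = −28/(-2.233) = 12.54 °C.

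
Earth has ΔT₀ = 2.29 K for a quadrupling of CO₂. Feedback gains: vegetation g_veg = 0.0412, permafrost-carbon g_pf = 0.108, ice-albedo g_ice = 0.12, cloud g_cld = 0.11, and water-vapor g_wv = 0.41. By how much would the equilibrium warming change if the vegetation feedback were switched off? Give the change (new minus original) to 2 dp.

Original: g = 0.7892, ΔT = 2.29/(1−0.7892) = 10.8634 K.
Without vegetation: g' = 0.748, ΔT' = 2.29/(1−0.748) = 9.0873 K.
Change = 9.0873 − 10.8634 = -1.78 K.

-1.78 K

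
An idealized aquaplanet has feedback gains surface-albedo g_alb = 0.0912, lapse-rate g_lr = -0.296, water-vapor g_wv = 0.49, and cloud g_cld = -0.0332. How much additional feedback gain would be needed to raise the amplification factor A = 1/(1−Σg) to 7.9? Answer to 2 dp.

0.62

Current total gain = 0.252.
Target gain for A = 7.9: g* = 1 − 1/7.9 = 0.8734.
Additional gain needed = 0.8734 − 0.252 = 0.62.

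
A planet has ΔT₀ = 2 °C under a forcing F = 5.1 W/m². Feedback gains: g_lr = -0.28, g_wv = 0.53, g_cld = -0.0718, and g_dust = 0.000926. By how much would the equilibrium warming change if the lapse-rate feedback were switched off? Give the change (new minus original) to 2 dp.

1.26 °C

Original: g = 0.179126, ΔT = 2/(1−0.179126) = 2.4364 °C.
Without lapse-rate: g' = 0.459126, ΔT' = 2/(1−0.459126) = 3.6977 °C.
Change = 3.6977 − 2.4364 = 1.26 °C.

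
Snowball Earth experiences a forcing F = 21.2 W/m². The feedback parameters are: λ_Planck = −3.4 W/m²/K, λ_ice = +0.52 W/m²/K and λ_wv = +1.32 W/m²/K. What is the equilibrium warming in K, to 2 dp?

13.59 K

Net feedback parameter λ = (−3.4) + (+0.52) + (+1.32) = -1.56 W/m²/K.
ΔT = −F/λ = −21.2/(-1.56) = 13.59 K.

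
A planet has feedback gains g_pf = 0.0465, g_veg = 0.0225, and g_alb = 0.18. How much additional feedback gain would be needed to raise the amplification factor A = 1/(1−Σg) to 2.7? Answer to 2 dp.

Current total gain = 0.249.
Target gain for A = 2.7: g* = 1 − 1/2.7 = 0.6296.
Additional gain needed = 0.6296 − 0.249 = 0.38.

0.38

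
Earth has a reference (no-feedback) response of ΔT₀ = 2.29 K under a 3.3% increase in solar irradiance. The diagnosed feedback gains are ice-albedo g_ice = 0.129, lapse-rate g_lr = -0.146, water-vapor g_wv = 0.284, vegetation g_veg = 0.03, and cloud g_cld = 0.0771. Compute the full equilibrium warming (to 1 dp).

3.7 K

Total gain g = 0.129 − 0.146 + 0.284 + 0.03 + 0.0771 = 0.3741.
Amplification A = 1/(1 − 0.3741) = 1.598.
ΔT = 2.29 × 1.598 = 3.7 K.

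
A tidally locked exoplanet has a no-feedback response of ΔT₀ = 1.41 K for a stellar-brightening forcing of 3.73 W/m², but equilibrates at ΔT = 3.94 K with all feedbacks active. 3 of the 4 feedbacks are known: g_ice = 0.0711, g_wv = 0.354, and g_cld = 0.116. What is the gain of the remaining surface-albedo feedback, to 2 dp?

Amplification A = ΔT/ΔT₀ = 3.94/1.41 = 2.794.
Total gain g = 1 − 1/A = 1 − 1/2.794 = 0.6421.
Known gains sum to 0.0711 + 0.354 + 0.116 = 0.5411.
g_alb = 0.6421 − 0.5411 = 0.10.

0.10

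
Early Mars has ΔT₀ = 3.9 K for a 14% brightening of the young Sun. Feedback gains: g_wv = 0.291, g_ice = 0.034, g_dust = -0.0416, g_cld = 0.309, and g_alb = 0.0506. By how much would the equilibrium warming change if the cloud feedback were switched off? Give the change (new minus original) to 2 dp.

-5.07 K

Original: g = 0.643, ΔT = 3.9/(1−0.643) = 10.9244 K.
Without cloud: g' = 0.334, ΔT' = 3.9/(1−0.334) = 5.8559 K.
Change = 5.8559 − 10.9244 = -5.07 K.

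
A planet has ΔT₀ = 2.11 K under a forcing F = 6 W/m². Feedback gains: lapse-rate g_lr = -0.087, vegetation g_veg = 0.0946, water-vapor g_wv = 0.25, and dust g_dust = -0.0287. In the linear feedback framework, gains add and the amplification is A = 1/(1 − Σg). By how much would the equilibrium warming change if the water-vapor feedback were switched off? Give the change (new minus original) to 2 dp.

-0.67 K

Original: g = 0.2289, ΔT = 2.11/(1−0.2289) = 2.7364 K.
Without water-vapor: g' = -0.0211, ΔT' = 2.11/(1+0.0211) = 2.0664 K.
Change = 2.0664 − 2.7364 = -0.67 K.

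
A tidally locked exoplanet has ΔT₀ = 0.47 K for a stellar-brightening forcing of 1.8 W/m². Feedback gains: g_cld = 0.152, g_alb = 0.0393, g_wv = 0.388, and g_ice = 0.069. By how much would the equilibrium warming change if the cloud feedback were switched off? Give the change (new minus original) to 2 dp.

Original: g = 0.6483, ΔT = 0.47/(1−0.6483) = 1.3364 K.
Without cloud: g' = 0.4963, ΔT' = 0.47/(1−0.4963) = 0.9331 K.
Change = 0.9331 − 1.3364 = -0.40 K.

-0.40 K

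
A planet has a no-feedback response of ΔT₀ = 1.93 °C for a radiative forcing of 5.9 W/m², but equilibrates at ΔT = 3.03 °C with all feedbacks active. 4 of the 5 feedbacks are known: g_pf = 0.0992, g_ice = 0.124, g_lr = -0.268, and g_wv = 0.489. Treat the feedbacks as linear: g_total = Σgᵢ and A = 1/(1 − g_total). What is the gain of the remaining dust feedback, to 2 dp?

-0.08

Amplification A = ΔT/ΔT₀ = 3.03/1.93 = 1.57.
Total gain g = 1 − 1/A = 1 − 1/1.57 = 0.3631.
Known gains sum to 0.0992 + 0.124 − 0.268 + 0.489 = 0.4442.
g_dust = 0.3631 − 0.4442 = -0.08.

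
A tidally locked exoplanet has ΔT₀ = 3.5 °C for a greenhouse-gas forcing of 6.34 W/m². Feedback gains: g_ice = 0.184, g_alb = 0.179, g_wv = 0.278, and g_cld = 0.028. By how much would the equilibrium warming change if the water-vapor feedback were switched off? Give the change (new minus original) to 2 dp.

Original: g = 0.669, ΔT = 3.5/(1−0.669) = 10.5740 °C.
Without water-vapor: g' = 0.391, ΔT' = 3.5/(1−0.391) = 5.7471 °C.
Change = 5.7471 − 10.5740 = -4.83 °C.

-4.83 °C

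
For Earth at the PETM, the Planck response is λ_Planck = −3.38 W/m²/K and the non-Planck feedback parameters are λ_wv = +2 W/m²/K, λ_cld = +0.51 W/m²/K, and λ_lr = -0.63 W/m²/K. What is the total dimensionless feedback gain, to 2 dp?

0.56

Convert to gains: g_wv = 2/3.38 = 0.5917; g_cld = 0.51/3.38 = 0.1509; g_lr = -0.63/3.38 = -0.1864.
Total gain g = 0.5562.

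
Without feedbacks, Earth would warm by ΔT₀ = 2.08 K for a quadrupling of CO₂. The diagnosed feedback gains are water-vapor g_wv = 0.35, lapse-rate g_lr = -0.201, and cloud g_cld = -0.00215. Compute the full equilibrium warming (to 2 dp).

Total gain g = 0.35 − 0.201 − 0.00215 = 0.14685.
Amplification A = 1/(1 − 0.14685) = 1.172.
ΔT = 2.08 × 1.172 = 2.44 K.

2.44 K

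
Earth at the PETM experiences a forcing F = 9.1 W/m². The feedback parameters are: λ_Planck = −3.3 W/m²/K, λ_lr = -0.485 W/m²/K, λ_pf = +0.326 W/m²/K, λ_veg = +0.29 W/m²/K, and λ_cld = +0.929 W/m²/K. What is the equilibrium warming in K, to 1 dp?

Net feedback parameter λ = (−3.3) + (-0.485) + (+0.326) + (+0.29) + (+0.929) = -2.24 W/m²/K.
ΔT = −F/λ = −9.1/(-2.24) = 4.1 K.

4.1 K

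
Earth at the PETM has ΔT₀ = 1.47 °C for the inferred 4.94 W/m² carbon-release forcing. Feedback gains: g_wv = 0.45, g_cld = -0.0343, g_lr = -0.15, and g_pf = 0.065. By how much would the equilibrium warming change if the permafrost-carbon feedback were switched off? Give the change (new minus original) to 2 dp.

-0.19 °C

Original: g = 0.3307, ΔT = 1.47/(1−0.3307) = 2.1963 °C.
Without permafrost-carbon: g' = 0.2657, ΔT' = 1.47/(1−0.2657) = 2.0019 °C.
Change = 2.0019 − 2.1963 = -0.19 °C.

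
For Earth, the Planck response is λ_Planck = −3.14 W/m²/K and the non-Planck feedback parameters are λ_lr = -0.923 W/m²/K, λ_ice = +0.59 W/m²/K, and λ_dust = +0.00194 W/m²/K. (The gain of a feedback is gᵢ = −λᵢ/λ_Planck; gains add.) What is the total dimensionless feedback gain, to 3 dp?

Convert to gains: g_lr = -0.923/3.14 = -0.2939; g_ice = 0.59/3.14 = 0.1879; g_dust = 0.00194/3.14 = 0.000618.
Total gain g = -0.105382.

-0.105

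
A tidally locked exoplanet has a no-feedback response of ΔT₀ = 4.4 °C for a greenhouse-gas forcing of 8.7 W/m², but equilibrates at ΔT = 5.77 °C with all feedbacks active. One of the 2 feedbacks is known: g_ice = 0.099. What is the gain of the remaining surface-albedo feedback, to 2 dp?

0.14

Amplification A = ΔT/ΔT₀ = 5.77/4.4 = 1.311.
Total gain g = 1 − 1/A = 1 − 1/1.311 = 0.2372.
The known gain is 0.099.
g_alb = 0.2372 − 0.099 = 0.14.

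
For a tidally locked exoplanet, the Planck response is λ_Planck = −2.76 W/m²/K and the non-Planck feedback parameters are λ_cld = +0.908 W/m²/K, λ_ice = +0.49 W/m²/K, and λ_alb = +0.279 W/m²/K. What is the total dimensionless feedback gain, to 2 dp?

0.61

Convert to gains: g_cld = 0.908/2.76 = 0.329; g_ice = 0.49/2.76 = 0.1775; g_alb = 0.279/2.76 = 0.1011.
Total gain g = 0.6076.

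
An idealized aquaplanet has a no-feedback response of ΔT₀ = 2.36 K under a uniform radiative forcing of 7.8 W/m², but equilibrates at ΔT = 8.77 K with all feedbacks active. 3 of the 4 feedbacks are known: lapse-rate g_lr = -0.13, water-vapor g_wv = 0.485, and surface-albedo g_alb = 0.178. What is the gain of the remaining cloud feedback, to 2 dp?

0.20

Amplification A = ΔT/ΔT₀ = 8.77/2.36 = 3.716.
Total gain g = 1 − 1/A = 1 − 1/3.716 = 0.7309.
Known gains sum to -0.13 + 0.485 + 0.178 = 0.533.
g_cld = 0.7309 − 0.533 = 0.20.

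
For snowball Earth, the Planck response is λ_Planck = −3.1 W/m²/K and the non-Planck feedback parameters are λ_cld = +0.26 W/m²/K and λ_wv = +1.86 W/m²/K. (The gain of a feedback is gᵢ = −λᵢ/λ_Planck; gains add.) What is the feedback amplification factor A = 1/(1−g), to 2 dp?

Convert to gains: g_cld = 0.26/3.1 = 0.08387; g_wv = 1.86/3.1 = 0.6.
Total gain g = 0.68387.
A = 1/(1 − 0.68387) = 3.16.

3.16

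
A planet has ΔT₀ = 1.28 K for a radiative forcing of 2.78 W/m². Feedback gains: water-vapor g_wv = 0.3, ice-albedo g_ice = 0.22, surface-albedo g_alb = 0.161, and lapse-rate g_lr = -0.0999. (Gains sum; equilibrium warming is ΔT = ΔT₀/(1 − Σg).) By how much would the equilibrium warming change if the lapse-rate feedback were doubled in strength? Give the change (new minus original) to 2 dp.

Original: g = 0.5811, ΔT = 1.28/(1−0.5811) = 3.0556 K.
With doubled lapse-rate: g' = 0.4812, ΔT' = 1.28/(1−0.4812) = 2.4672 K.
Change = 2.4672 − 3.0556 = -0.59 K.

-0.59 K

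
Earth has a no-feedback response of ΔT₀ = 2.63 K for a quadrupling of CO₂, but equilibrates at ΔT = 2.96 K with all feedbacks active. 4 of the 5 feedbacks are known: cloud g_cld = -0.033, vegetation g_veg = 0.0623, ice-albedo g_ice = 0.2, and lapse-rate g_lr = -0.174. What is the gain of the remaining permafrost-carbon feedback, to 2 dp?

Amplification A = ΔT/ΔT₀ = 2.96/2.63 = 1.125.
Total gain g = 1 − 1/A = 1 − 1/1.125 = 0.1111.
Known gains sum to -0.033 + 0.0623 + 0.2 − 0.174 = 0.0553.
g_pf = 0.1111 − 0.0553 = 0.06.

0.06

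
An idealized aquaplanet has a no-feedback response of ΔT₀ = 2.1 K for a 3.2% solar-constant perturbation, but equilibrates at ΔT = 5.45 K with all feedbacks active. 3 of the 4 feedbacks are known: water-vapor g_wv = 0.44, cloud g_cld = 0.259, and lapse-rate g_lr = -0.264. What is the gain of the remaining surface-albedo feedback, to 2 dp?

Amplification A = ΔT/ΔT₀ = 5.45/2.1 = 2.595.
Total gain g = 1 − 1/A = 1 − 1/2.595 = 0.6146.
Known gains sum to 0.44 + 0.259 − 0.264 = 0.435.
g_alb = 0.6146 − 0.435 = 0.18.

0.18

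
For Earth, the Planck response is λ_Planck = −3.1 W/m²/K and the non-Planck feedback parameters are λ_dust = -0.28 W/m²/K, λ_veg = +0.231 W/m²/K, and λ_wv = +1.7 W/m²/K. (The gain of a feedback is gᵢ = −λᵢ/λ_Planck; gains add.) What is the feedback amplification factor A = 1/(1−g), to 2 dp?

Convert to gains: g_dust = -0.28/3.1 = -0.09032; g_veg = 0.231/3.1 = 0.07452; g_wv = 1.7/3.1 = 0.5484.
Total gain g = 0.5326.
A = 1/(1 − 0.5326) = 2.14.

2.14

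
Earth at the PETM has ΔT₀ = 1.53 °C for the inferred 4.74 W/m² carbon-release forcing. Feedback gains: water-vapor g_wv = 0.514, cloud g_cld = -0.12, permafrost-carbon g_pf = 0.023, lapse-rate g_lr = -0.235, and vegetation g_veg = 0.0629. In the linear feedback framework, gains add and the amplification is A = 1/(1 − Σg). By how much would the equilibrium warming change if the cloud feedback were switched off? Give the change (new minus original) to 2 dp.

Original: g = 0.2449, ΔT = 1.53/(1−0.2449) = 2.0262 °C.
Without cloud: g' = 0.3649, ΔT' = 1.53/(1−0.3649) = 2.4091 °C.
Change = 2.4091 − 2.0262 = 0.38 °C.

0.38 °C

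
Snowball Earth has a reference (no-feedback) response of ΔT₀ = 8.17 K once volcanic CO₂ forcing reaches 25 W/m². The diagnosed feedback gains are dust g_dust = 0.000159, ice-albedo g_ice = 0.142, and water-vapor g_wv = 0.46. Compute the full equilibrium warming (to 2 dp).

20.54 K

Total gain g = 0.000159 + 0.142 + 0.46 = 0.602159.
Amplification A = 1/(1 − 0.602159) = 2.514.
ΔT = 8.17 × 2.514 = 20.54 K.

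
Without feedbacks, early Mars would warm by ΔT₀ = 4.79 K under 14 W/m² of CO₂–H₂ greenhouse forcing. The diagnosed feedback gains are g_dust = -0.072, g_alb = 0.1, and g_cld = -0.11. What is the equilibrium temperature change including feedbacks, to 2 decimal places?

Total gain g = -0.072 + 0.1 − 0.11 = -0.082.
Amplification A = 1/(1 + 0.082) = 0.9242.
ΔT = 4.79 × 0.9242 = 4.43 K.

4.43 K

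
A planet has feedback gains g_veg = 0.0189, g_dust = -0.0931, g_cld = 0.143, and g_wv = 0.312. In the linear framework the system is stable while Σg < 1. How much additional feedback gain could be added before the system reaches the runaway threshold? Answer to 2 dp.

0.62

Current total gain = 0.0189 − 0.0931 + 0.143 + 0.312 = 0.3808.
Margin to runaway = 1 − 0.3808 = 0.62.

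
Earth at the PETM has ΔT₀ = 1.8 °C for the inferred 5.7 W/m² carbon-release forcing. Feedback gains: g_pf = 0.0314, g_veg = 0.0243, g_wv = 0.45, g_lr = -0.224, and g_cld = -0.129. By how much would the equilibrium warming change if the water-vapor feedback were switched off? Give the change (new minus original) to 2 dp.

Original: g = 0.1527, ΔT = 1.8/(1−0.1527) = 2.1244 °C.
Without water-vapor: g' = -0.2973, ΔT' = 1.8/(1+0.2973) = 1.3875 °C.
Change = 1.3875 − 2.1244 = -0.74 °C.

-0.74 °C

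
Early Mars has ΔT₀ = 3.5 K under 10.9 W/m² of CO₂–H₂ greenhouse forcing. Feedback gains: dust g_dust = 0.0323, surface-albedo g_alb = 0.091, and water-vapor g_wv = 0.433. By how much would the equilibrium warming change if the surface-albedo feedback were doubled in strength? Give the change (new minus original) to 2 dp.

Original: g = 0.5563, ΔT = 3.5/(1−0.5563) = 7.8882 K.
With doubled surface-albedo: g' = 0.6473, ΔT' = 3.5/(1−0.6473) = 9.9234 K.
Change = 9.9234 − 7.8882 = 2.04 K.

2.04 K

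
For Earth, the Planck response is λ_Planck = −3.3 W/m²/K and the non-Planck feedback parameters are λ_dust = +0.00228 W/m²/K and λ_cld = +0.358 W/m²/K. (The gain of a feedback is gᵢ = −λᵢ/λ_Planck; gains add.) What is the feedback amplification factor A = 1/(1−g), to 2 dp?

1.12

Convert to gains: g_dust = 0.00228/3.3 = 0.000691; g_cld = 0.358/3.3 = 0.1085.
Total gain g = 0.109191.
A = 1/(1 − 0.109191) = 1.12.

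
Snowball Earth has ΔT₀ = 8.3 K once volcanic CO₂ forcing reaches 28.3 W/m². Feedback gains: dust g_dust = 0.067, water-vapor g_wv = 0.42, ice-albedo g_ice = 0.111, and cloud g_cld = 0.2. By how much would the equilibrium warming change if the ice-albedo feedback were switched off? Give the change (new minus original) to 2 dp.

Original: g = 0.798, ΔT = 8.3/(1−0.798) = 41.0891 K.
Without ice-albedo: g' = 0.687, ΔT' = 8.3/(1−0.687) = 26.5176 K.
Change = 26.5176 − 41.0891 = -14.57 K.

-14.57 K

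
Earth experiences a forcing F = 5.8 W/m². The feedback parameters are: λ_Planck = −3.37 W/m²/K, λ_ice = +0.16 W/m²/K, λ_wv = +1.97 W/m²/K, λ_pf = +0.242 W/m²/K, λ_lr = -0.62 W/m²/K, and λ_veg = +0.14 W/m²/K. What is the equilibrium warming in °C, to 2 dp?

Net feedback parameter λ = (−3.37) + (+0.16) + (+1.97) + (+0.242) + (-0.62) + (+0.14) = -1.478 W/m²/K.
ΔT = −F/λ = −5.8/(-1.478) = 3.92 °C.

3.92 °C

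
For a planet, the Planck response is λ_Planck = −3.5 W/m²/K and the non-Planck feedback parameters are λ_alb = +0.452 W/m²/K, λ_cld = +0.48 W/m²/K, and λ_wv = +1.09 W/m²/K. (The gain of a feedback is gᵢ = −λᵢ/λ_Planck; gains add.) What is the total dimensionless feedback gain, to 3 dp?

Convert to gains: g_alb = 0.452/3.5 = 0.1291; g_cld = 0.48/3.5 = 0.1371; g_wv = 1.09/3.5 = 0.3114.
Total gain g = 0.5776.

0.578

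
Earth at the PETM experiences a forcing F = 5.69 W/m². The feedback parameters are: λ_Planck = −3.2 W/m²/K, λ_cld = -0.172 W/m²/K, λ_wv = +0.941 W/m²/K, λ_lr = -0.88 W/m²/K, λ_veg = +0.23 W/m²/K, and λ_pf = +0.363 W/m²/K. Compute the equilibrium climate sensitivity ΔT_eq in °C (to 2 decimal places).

Net feedback parameter λ = (−3.2) + (-0.172) + (+0.941) + (-0.88) + (+0.23) + (+0.363) = -2.718 W/m²/K.
ΔT = −F/λ = −5.69/(-2.718) = 2.09 °C.

2.09 °C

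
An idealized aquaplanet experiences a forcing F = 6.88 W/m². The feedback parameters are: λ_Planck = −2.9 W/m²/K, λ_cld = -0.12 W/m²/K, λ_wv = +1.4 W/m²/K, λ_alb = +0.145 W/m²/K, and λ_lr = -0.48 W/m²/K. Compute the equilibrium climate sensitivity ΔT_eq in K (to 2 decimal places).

Net feedback parameter λ = (−2.9) + (-0.12) + (+1.4) + (+0.145) + (-0.48) = -1.955 W/m²/K.
ΔT = −F/λ = −6.88/(-1.955) = 3.52 K.

3.52 K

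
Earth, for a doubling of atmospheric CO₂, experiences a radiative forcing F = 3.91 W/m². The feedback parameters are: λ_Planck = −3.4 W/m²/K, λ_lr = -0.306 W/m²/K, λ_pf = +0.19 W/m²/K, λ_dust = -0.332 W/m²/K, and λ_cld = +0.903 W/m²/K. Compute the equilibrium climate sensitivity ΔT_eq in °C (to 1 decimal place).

Net feedback parameter λ = (−3.4) + (-0.306) + (+0.19) + (-0.332) + (+0.903) = -2.945 W/m²/K.
ΔT = −F/λ = −3.91/(-2.945) = 1.3 °C.

1.3 °C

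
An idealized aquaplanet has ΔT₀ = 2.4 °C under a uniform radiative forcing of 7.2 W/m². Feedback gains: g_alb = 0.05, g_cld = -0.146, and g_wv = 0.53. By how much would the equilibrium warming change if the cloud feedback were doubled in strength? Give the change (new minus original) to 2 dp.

-0.87 °C

Original: g = 0.434, ΔT = 2.4/(1−0.434) = 4.2403 °C.
With doubled cloud: g' = 0.288, ΔT' = 2.4/(1−0.288) = 3.3708 °C.
Change = 3.3708 − 4.2403 = -0.87 °C.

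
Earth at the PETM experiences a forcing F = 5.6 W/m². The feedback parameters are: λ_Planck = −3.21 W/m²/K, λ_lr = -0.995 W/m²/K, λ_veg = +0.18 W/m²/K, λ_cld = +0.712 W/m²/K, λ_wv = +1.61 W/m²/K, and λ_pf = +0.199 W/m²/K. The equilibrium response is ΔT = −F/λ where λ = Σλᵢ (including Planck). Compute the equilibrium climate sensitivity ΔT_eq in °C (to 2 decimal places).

Net feedback parameter λ = (−3.21) + (-0.995) + (+0.18) + (+0.712) + (+1.61) + (+0.199) = -1.504 W/m²/K.
ΔT = −F/λ = −5.6/(-1.504) = 3.72 °C.

3.72 °C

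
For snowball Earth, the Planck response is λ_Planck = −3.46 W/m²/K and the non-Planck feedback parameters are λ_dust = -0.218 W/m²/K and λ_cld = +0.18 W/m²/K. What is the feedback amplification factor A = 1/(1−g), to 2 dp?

0.99

Convert to gains: g_dust = -0.218/3.46 = -0.06301; g_cld = 0.18/3.46 = 0.05202.
Total gain g = -0.01099.
A = 1/(1 + 0.01099) = 0.99.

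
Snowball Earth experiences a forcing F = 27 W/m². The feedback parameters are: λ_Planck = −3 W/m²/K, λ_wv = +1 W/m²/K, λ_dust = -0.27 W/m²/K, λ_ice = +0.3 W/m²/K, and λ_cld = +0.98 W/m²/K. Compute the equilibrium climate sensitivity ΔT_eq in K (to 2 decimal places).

Net feedback parameter λ = (−3) + (+1) + (-0.27) + (+0.3) + (+0.98) = -0.99 W/m²/K.
ΔT = −F/λ = −27/(-0.99) = 27.27 K.

27.27 K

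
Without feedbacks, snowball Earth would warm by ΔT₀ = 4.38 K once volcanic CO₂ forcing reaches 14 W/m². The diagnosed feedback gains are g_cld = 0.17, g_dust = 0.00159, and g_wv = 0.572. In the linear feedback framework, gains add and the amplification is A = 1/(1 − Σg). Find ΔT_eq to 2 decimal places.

Total gain g = 0.17 + 0.00159 + 0.572 = 0.74359.
Amplification A = 1/(1 − 0.74359) = 3.9.
ΔT = 4.38 × 3.9 = 17.08 K.

17.08 K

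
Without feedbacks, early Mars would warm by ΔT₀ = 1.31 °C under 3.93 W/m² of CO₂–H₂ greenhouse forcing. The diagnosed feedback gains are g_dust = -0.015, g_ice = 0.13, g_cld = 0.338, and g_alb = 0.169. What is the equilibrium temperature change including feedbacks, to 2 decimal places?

Total gain g = -0.015 + 0.13 + 0.338 + 0.169 = 0.622.
Amplification A = 1/(1 − 0.622) = 2.646.
ΔT = 1.31 × 2.646 = 3.47 °C.

3.47 °C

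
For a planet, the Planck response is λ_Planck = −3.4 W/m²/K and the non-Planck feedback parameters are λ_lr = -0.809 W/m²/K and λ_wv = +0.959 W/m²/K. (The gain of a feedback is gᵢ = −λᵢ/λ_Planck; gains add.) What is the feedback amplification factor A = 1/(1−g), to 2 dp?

Convert to gains: g_lr = -0.809/3.4 = -0.2379; g_wv = 0.959/3.4 = 0.2821.
Total gain g = 0.0442.
A = 1/(1 − 0.0442) = 1.05.

1.05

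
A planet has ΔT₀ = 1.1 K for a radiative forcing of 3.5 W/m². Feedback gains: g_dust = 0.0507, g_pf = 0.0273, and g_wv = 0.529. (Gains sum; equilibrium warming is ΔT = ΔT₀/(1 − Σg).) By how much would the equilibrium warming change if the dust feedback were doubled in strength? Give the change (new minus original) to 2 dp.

0.41 K

Original: g = 0.607, ΔT = 1.1/(1−0.607) = 2.7990 K.
With doubled dust: g' = 0.6577, ΔT' = 1.1/(1−0.6577) = 3.2136 K.
Change = 3.2136 − 2.7990 = 0.41 K.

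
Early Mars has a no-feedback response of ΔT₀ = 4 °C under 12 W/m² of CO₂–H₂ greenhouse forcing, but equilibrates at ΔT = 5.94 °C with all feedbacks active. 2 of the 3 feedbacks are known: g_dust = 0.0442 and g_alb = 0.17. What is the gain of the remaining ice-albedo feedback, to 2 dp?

Amplification A = ΔT/ΔT₀ = 5.94/4 = 1.485.
Total gain g = 1 − 1/A = 1 − 1/1.485 = 0.3266.
Known gains sum to 0.0442 + 0.17 = 0.2142.
g_ice = 0.3266 − 0.2142 = 0.11.

0.11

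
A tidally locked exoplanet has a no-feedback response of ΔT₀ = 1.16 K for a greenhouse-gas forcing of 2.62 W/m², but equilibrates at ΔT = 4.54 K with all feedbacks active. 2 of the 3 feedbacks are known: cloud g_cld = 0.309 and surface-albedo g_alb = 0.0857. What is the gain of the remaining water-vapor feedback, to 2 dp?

0.35

Amplification A = ΔT/ΔT₀ = 4.54/1.16 = 3.914.
Total gain g = 1 − 1/A = 1 − 1/3.914 = 0.7445.
Known gains sum to 0.309 + 0.0857 = 0.3947.
g_wv = 0.7445 − 0.3947 = 0.35.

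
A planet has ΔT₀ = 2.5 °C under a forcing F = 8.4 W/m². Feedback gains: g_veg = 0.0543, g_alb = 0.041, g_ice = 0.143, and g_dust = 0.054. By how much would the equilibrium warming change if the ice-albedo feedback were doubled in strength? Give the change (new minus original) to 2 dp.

Original: g = 0.2923, ΔT = 2.5/(1−0.2923) = 3.5326 °C.
With doubled ice-albedo: g' = 0.4353, ΔT' = 2.5/(1−0.4353) = 4.4271 °C.
Change = 4.4271 − 3.5326 = 0.89 °C.

0.89 °C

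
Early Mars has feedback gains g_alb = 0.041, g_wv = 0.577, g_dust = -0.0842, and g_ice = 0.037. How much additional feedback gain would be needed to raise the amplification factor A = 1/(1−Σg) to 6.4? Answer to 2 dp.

Current total gain = 0.5708.
Target gain for A = 6.4: g* = 1 − 1/6.4 = 0.8438.
Additional gain needed = 0.8438 − 0.5708 = 0.27.

0.27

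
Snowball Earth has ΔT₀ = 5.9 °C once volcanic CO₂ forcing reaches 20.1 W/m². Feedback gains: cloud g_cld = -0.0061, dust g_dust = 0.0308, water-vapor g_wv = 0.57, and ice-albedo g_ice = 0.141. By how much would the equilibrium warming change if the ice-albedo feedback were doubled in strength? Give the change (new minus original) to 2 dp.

25.53 °C

Original: g = 0.7357, ΔT = 5.9/(1−0.7357) = 22.3231 °C.
With doubled ice-albedo: g' = 0.8767, ΔT' = 5.9/(1−0.8767) = 47.8508 °C.
Change = 47.8508 − 22.3231 = 25.53 °C.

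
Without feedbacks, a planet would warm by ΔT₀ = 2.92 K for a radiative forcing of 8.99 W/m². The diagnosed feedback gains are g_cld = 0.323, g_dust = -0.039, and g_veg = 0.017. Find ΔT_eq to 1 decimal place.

Total gain g = 0.323 − 0.039 + 0.017 = 0.301.
Amplification A = 1/(1 − 0.301) = 1.431.
ΔT = 2.92 × 1.431 = 4.2 K.

4.2 K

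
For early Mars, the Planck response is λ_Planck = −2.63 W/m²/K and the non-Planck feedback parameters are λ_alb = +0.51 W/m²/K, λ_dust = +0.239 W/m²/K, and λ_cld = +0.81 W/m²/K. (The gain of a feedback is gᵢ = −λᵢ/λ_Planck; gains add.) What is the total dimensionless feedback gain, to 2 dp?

Convert to gains: g_alb = 0.51/2.63 = 0.1939; g_dust = 0.239/2.63 = 0.09087; g_cld = 0.81/2.63 = 0.308.
Total gain g = 0.59277.

0.59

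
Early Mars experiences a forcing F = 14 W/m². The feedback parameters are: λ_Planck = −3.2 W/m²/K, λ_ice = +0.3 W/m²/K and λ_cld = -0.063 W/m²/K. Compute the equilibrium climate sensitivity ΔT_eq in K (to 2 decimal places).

4.72 K

Net feedback parameter λ = (−3.2) + (+0.3) + (-0.063) = -2.963 W/m²/K.
ΔT = −F/λ = −14/(-2.963) = 4.72 K.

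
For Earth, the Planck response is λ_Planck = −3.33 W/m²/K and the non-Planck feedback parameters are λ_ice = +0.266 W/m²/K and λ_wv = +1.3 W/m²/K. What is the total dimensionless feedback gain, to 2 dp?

Convert to gains: g_ice = 0.266/3.33 = 0.07988; g_wv = 1.3/3.33 = 0.3904.
Total gain g = 0.47028.

0.47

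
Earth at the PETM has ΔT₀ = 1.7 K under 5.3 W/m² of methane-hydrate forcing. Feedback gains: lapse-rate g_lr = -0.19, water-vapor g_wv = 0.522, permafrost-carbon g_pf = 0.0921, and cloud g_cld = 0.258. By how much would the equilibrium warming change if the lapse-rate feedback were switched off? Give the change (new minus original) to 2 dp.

7.94 K

Original: g = 0.6821, ΔT = 1.7/(1−0.6821) = 5.3476 K.
Without lapse-rate: g' = 0.8721, ΔT' = 1.7/(1−0.8721) = 13.2916 K.
Change = 13.2916 − 5.3476 = 7.94 K.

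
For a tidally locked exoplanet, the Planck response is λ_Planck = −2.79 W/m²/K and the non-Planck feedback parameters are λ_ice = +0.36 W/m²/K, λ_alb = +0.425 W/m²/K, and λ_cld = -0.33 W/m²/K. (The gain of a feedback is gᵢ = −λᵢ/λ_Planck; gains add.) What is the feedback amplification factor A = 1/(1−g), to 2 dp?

Convert to gains: g_ice = 0.36/2.79 = 0.129; g_alb = 0.425/2.79 = 0.1523; g_cld = -0.33/2.79 = -0.1183.
Total gain g = 0.163.
A = 1/(1 − 0.163) = 1.19.

1.19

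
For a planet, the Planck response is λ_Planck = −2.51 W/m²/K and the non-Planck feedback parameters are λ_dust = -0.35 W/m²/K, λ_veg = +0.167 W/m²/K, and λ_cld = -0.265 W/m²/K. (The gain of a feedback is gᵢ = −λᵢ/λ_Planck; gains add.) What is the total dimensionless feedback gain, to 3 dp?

-0.178

Convert to gains: g_dust = -0.35/2.51 = -0.1394; g_veg = 0.167/2.51 = 0.06653; g_cld = -0.265/2.51 = -0.1056.
Total gain g = -0.17847.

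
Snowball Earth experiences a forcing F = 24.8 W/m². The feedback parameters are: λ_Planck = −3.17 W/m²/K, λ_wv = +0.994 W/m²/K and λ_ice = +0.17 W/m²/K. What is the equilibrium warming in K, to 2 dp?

Net feedback parameter λ = (−3.17) + (+0.994) + (+0.17) = -2.006 W/m²/K.
ΔT = −F/λ = −24.8/(-2.006) = 12.36 K.

12.36 K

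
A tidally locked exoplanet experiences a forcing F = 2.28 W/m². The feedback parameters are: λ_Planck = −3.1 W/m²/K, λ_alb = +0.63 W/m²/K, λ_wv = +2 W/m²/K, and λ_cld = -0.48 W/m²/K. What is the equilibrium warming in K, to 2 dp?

2.40 K

Net feedback parameter λ = (−3.1) + (+0.63) + (+2) + (-0.48) = -0.95 W/m²/K.
ΔT = −F/λ = −2.28/(-0.95) = 2.40 K.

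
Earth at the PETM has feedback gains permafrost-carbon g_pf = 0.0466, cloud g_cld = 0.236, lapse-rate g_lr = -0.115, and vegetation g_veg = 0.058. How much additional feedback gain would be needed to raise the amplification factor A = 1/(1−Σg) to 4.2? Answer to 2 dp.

Current total gain = 0.2256.
Target gain for A = 4.2: g* = 1 − 1/4.2 = 0.7619.
Additional gain needed = 0.7619 − 0.2256 = 0.54.

0.54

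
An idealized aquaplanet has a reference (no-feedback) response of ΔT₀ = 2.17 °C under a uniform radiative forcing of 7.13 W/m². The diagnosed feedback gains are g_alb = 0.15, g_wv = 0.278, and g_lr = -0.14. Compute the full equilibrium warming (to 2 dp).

Total gain g = 0.15 + 0.278 − 0.14 = 0.288.
Amplification A = 1/(1 − 0.288) = 1.404.
ΔT = 2.17 × 1.404 = 3.05 °C.

3.05 °C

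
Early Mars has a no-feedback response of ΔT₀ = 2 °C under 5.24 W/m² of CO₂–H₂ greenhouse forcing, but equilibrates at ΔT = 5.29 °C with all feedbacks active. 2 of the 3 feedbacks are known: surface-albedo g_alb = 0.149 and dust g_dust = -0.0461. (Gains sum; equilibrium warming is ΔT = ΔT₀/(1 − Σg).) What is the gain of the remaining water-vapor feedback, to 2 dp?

Amplification A = ΔT/ΔT₀ = 5.29/2 = 2.645.
Total gain g = 1 − 1/A = 1 − 1/2.645 = 0.6219.
Known gains sum to 0.149 − 0.0461 = 0.1029.
g_wv = 0.6219 − 0.1029 = 0.52.

0.52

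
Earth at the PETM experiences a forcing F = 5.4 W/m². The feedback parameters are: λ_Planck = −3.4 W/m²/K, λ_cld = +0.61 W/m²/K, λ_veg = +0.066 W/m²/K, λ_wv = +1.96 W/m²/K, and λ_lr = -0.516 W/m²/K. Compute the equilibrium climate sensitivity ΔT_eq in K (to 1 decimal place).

4.2 K

Net feedback parameter λ = (−3.4) + (+0.61) + (+0.066) + (+1.96) + (-0.516) = -1.28 W/m²/K.
ΔT = −F/λ = −5.4/(-1.28) = 4.2 K.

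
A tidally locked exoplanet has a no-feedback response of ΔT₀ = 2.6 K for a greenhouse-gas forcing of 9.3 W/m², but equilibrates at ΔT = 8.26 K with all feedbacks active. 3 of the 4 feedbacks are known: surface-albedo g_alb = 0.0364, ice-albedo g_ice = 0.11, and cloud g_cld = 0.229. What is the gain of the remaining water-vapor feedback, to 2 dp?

0.31

Amplification A = ΔT/ΔT₀ = 8.26/2.6 = 3.177.
Total gain g = 1 − 1/A = 1 − 1/3.177 = 0.6852.
Known gains sum to 0.0364 + 0.11 + 0.229 = 0.3754.
g_wv = 0.6852 − 0.3754 = 0.31.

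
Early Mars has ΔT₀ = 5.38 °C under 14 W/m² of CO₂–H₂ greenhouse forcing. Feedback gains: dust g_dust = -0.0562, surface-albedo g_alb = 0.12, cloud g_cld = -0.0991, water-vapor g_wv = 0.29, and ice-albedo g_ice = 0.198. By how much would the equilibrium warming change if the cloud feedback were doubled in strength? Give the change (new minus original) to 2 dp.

Original: g = 0.4527, ΔT = 5.38/(1−0.4527) = 9.8301 °C.
With doubled cloud: g' = 0.3536, ΔT' = 5.38/(1−0.3536) = 8.3230 °C.
Change = 8.3230 − 9.8301 = -1.51 °C.

-1.51 °C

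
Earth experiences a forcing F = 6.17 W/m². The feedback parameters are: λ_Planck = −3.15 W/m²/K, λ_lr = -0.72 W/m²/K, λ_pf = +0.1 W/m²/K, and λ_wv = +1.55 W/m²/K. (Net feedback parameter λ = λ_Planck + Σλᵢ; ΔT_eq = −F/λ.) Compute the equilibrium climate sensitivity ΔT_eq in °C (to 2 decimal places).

2.78 °C

Net feedback parameter λ = (−3.15) + (-0.72) + (+0.1) + (+1.55) = -2.22 W/m²/K.
ΔT = −F/λ = −6.17/(-2.22) = 2.78 °C.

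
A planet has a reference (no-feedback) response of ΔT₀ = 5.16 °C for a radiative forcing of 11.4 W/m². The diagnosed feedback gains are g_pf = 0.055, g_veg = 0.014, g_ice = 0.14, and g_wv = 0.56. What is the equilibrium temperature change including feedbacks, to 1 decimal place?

Total gain g = 0.055 + 0.014 + 0.14 + 0.56 = 0.769.
Amplification A = 1/(1 − 0.769) = 4.329.
ΔT = 5.16 × 4.329 = 22.3 °C.

22.3 °C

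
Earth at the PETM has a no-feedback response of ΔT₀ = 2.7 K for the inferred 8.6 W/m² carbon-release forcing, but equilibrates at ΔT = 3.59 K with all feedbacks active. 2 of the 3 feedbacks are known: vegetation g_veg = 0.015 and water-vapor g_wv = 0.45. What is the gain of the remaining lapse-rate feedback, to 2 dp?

-0.22

Amplification A = ΔT/ΔT₀ = 3.59/2.7 = 1.33.
Total gain g = 1 − 1/A = 1 − 1/1.33 = 0.2481.
Known gains sum to 0.015 + 0.45 = 0.465.
g_lr = 0.2481 − 0.465 = -0.22.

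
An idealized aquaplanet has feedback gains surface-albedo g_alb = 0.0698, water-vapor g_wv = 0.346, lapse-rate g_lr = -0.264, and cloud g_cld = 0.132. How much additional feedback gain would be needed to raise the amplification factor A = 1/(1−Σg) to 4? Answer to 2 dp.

0.47

Current total gain = 0.2838.
Target gain for A = 4: g* = 1 − 1/4 = 0.75.
Additional gain needed = 0.75 − 0.2838 = 0.47.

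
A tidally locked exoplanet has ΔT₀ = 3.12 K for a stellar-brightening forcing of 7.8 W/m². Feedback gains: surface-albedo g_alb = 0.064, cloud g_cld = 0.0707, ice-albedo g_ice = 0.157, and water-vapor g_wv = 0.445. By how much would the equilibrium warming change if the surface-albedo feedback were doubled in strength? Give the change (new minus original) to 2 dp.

3.81 K

Original: g = 0.7367, ΔT = 3.12/(1−0.7367) = 11.8496 K.
With doubled surface-albedo: g' = 0.8007, ΔT' = 3.12/(1−0.8007) = 15.6548 K.
Change = 15.6548 − 11.8496 = 3.81 K.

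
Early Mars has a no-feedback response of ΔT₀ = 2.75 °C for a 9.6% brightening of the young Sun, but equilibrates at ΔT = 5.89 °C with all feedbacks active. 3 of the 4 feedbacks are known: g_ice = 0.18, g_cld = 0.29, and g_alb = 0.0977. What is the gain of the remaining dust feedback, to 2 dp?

Amplification A = ΔT/ΔT₀ = 5.89/2.75 = 2.142.
Total gain g = 1 − 1/A = 1 − 1/2.142 = 0.5331.
Known gains sum to 0.18 + 0.29 + 0.0977 = 0.5677.
g_dust = 0.5331 − 0.5677 = -0.03.

-0.03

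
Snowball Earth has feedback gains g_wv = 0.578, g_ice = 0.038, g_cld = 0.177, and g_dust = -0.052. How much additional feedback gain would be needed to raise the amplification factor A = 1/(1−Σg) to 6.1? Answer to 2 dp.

Current total gain = 0.741.
Target gain for A = 6.1: g* = 1 − 1/6.1 = 0.8361.
Additional gain needed = 0.8361 − 0.741 = 0.10.

0.10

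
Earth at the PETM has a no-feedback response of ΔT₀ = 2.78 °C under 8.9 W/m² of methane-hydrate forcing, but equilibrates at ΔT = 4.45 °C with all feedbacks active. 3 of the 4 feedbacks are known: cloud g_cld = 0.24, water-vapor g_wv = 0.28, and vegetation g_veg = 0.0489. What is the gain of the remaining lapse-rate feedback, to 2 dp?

-0.19

Amplification A = ΔT/ΔT₀ = 4.45/2.78 = 1.601.
Total gain g = 1 − 1/A = 1 − 1/1.601 = 0.3754.
Known gains sum to 0.24 + 0.28 + 0.0489 = 0.5689.
g_lr = 0.3754 − 0.5689 = -0.19.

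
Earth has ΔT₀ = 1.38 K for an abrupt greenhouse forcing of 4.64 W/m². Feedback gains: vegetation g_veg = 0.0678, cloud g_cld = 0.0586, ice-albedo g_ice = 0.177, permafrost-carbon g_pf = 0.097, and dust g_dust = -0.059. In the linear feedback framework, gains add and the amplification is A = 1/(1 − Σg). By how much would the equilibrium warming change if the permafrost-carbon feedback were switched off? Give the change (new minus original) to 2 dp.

Original: g = 0.3414, ΔT = 1.38/(1−0.3414) = 2.0954 K.
Without permafrost-carbon: g' = 0.2444, ΔT' = 1.38/(1−0.2444) = 1.8264 K.
Change = 1.8264 − 2.0954 = -0.27 K.

-0.27 K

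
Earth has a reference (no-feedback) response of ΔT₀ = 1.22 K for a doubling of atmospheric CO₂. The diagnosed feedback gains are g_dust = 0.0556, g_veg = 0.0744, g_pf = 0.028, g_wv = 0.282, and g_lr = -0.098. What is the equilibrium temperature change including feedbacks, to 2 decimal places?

Total gain g = 0.0556 + 0.0744 + 0.028 + 0.282 − 0.098 = 0.342.
Amplification A = 1/(1 − 0.342) = 1.52.
ΔT = 1.22 × 1.52 = 1.85 K.

1.85 K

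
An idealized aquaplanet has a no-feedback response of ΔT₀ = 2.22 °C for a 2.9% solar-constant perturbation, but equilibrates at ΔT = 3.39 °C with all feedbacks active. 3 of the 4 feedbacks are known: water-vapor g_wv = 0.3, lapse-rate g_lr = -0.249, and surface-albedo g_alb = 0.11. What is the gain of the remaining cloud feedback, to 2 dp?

Amplification A = ΔT/ΔT₀ = 3.39/2.22 = 1.527.
Total gain g = 1 − 1/A = 1 − 1/1.527 = 0.3451.
Known gains sum to 0.3 − 0.249 + 0.11 = 0.161.
g_cld = 0.3451 − 0.161 = 0.18.

0.18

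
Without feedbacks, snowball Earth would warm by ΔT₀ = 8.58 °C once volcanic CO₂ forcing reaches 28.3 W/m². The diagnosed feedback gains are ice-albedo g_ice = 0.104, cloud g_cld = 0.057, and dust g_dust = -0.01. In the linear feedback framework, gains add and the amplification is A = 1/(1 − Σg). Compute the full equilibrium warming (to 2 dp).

Total gain g = 0.104 + 0.057 − 0.01 = 0.151.
Amplification A = 1/(1 − 0.151) = 1.178.
ΔT = 8.58 × 1.178 = 10.11 °C.

10.11 °C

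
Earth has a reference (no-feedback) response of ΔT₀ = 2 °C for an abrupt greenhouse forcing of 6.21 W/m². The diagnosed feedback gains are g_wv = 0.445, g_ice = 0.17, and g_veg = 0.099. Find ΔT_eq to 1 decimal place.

7.0 °C

Total gain g = 0.445 + 0.17 + 0.099 = 0.714.
Amplification A = 1/(1 − 0.714) = 3.497.
ΔT = 2 × 3.497 = 7.0 °C.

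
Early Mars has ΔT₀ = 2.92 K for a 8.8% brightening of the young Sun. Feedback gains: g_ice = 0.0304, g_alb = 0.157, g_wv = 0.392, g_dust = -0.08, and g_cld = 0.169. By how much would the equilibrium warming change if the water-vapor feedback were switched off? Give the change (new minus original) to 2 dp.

-4.77 K

Original: g = 0.6684, ΔT = 2.92/(1−0.6684) = 8.8058 K.
Without water-vapor: g' = 0.2764, ΔT' = 2.92/(1−0.2764) = 4.0354 K.
Change = 4.0354 − 8.8058 = -4.77 K.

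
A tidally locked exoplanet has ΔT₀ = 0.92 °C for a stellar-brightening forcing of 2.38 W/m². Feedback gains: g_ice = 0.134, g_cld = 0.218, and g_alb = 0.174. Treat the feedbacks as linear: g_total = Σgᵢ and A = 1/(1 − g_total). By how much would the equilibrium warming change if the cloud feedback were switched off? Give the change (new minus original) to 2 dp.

Original: g = 0.526, ΔT = 0.92/(1−0.526) = 1.9409 °C.
Without cloud: g' = 0.308, ΔT' = 0.92/(1−0.308) = 1.3295 °C.
Change = 1.3295 − 1.9409 = -0.61 °C.

-0.61 °C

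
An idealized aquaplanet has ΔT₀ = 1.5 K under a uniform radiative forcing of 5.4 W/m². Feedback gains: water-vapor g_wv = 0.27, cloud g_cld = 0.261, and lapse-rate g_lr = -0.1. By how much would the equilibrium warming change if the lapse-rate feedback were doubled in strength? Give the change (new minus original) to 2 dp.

-0.39 K

Original: g = 0.431, ΔT = 1.5/(1−0.431) = 2.6362 K.
With doubled lapse-rate: g' = 0.331, ΔT' = 1.5/(1−0.331) = 2.2422 K.
Change = 2.2422 − 2.6362 = -0.39 K.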